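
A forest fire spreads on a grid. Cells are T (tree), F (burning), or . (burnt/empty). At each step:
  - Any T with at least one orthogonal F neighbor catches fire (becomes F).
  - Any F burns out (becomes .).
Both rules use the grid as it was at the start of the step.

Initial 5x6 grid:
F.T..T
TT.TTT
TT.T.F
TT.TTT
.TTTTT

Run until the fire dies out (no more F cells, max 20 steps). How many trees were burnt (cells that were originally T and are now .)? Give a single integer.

Step 1: +3 fires, +2 burnt (F count now 3)
Step 2: +6 fires, +3 burnt (F count now 6)
Step 3: +5 fires, +6 burnt (F count now 5)
Step 4: +3 fires, +5 burnt (F count now 3)
Step 5: +2 fires, +3 burnt (F count now 2)
Step 6: +0 fires, +2 burnt (F count now 0)
Fire out after step 6
Initially T: 20, now '.': 29
Total burnt (originally-T cells now '.'): 19

Answer: 19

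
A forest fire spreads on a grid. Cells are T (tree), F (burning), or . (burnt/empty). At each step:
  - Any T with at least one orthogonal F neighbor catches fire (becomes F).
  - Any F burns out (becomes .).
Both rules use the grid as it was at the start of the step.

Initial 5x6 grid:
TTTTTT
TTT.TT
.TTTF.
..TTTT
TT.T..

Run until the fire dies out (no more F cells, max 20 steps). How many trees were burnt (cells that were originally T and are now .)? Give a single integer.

Answer: 19

Derivation:
Step 1: +3 fires, +1 burnt (F count now 3)
Step 2: +5 fires, +3 burnt (F count now 5)
Step 3: +6 fires, +5 burnt (F count now 6)
Step 4: +2 fires, +6 burnt (F count now 2)
Step 5: +2 fires, +2 burnt (F count now 2)
Step 6: +1 fires, +2 burnt (F count now 1)
Step 7: +0 fires, +1 burnt (F count now 0)
Fire out after step 7
Initially T: 21, now '.': 28
Total burnt (originally-T cells now '.'): 19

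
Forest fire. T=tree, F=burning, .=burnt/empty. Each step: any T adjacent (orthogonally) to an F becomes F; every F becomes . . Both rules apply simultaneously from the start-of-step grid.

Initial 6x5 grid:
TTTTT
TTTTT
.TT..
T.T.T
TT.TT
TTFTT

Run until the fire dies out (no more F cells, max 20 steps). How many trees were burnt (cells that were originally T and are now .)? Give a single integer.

Step 1: +2 fires, +1 burnt (F count now 2)
Step 2: +4 fires, +2 burnt (F count now 4)
Step 3: +2 fires, +4 burnt (F count now 2)
Step 4: +2 fires, +2 burnt (F count now 2)
Step 5: +0 fires, +2 burnt (F count now 0)
Fire out after step 5
Initially T: 23, now '.': 17
Total burnt (originally-T cells now '.'): 10

Answer: 10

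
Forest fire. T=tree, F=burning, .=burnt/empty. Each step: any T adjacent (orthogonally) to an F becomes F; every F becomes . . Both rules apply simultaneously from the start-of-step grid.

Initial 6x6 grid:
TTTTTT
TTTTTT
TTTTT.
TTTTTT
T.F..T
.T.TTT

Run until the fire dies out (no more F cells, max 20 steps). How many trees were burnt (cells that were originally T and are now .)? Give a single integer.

Step 1: +1 fires, +1 burnt (F count now 1)
Step 2: +3 fires, +1 burnt (F count now 3)
Step 3: +5 fires, +3 burnt (F count now 5)
Step 4: +7 fires, +5 burnt (F count now 7)
Step 5: +5 fires, +7 burnt (F count now 5)
Step 6: +4 fires, +5 burnt (F count now 4)
Step 7: +2 fires, +4 burnt (F count now 2)
Step 8: +1 fires, +2 burnt (F count now 1)
Step 9: +0 fires, +1 burnt (F count now 0)
Fire out after step 9
Initially T: 29, now '.': 35
Total burnt (originally-T cells now '.'): 28

Answer: 28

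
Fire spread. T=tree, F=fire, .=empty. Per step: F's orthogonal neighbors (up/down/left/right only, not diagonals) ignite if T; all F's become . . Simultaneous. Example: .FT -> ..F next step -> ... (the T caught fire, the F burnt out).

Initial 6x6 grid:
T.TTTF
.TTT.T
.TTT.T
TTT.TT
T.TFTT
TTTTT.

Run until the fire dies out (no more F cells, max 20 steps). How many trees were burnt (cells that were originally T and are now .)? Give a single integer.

Step 1: +5 fires, +2 burnt (F count now 5)
Step 2: +7 fires, +5 burnt (F count now 7)
Step 3: +6 fires, +7 burnt (F count now 6)
Step 4: +5 fires, +6 burnt (F count now 5)
Step 5: +2 fires, +5 burnt (F count now 2)
Step 6: +0 fires, +2 burnt (F count now 0)
Fire out after step 6
Initially T: 26, now '.': 35
Total burnt (originally-T cells now '.'): 25

Answer: 25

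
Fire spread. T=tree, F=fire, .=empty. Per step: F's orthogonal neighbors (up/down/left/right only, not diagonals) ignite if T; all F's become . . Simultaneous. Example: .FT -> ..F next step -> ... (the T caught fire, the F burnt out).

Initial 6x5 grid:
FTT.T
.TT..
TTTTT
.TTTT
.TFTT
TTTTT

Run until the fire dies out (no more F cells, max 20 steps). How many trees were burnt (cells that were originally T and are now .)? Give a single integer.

Step 1: +5 fires, +2 burnt (F count now 5)
Step 2: +8 fires, +5 burnt (F count now 8)
Step 3: +6 fires, +8 burnt (F count now 6)
Step 4: +2 fires, +6 burnt (F count now 2)
Step 5: +0 fires, +2 burnt (F count now 0)
Fire out after step 5
Initially T: 22, now '.': 29
Total burnt (originally-T cells now '.'): 21

Answer: 21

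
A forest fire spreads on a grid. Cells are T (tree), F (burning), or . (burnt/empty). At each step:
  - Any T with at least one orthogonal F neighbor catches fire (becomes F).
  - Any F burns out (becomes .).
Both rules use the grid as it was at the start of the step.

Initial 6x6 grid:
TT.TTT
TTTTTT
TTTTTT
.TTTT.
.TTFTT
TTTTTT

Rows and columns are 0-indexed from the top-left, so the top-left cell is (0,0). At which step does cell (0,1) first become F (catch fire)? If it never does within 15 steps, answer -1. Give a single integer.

Step 1: cell (0,1)='T' (+4 fires, +1 burnt)
Step 2: cell (0,1)='T' (+7 fires, +4 burnt)
Step 3: cell (0,1)='T' (+6 fires, +7 burnt)
Step 4: cell (0,1)='T' (+6 fires, +6 burnt)
Step 5: cell (0,1)='T' (+4 fires, +6 burnt)
Step 6: cell (0,1)='F' (+3 fires, +4 burnt)
  -> target ignites at step 6
Step 7: cell (0,1)='.' (+1 fires, +3 burnt)
Step 8: cell (0,1)='.' (+0 fires, +1 burnt)
  fire out at step 8

6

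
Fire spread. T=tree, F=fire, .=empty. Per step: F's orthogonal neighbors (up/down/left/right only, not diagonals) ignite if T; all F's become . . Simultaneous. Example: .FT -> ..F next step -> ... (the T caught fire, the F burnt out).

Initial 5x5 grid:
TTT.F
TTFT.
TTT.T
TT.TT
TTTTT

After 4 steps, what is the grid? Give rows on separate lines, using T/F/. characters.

Step 1: 4 trees catch fire, 2 burn out
  TTF..
  TF.F.
  TTF.T
  TT.TT
  TTTTT
Step 2: 3 trees catch fire, 4 burn out
  TF...
  F....
  TF..T
  TT.TT
  TTTTT
Step 3: 3 trees catch fire, 3 burn out
  F....
  .....
  F...T
  TF.TT
  TTTTT
Step 4: 2 trees catch fire, 3 burn out
  .....
  .....
  ....T
  F..TT
  TFTTT

.....
.....
....T
F..TT
TFTTT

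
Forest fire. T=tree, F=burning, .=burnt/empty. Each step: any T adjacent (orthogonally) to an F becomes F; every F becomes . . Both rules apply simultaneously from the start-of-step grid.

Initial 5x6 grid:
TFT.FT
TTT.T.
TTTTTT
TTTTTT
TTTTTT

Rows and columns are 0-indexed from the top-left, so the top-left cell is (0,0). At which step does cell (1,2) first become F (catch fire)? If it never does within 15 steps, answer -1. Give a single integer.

Step 1: cell (1,2)='T' (+5 fires, +2 burnt)
Step 2: cell (1,2)='F' (+4 fires, +5 burnt)
  -> target ignites at step 2
Step 3: cell (1,2)='.' (+6 fires, +4 burnt)
Step 4: cell (1,2)='.' (+6 fires, +6 burnt)
Step 5: cell (1,2)='.' (+4 fires, +6 burnt)
Step 6: cell (1,2)='.' (+0 fires, +4 burnt)
  fire out at step 6

2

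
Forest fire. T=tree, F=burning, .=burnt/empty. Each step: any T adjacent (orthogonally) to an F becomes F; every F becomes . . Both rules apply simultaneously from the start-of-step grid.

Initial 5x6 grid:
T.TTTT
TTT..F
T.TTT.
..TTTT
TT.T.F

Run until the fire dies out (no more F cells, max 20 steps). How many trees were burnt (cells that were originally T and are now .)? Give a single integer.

Step 1: +2 fires, +2 burnt (F count now 2)
Step 2: +2 fires, +2 burnt (F count now 2)
Step 3: +3 fires, +2 burnt (F count now 3)
Step 4: +4 fires, +3 burnt (F count now 4)
Step 5: +2 fires, +4 burnt (F count now 2)
Step 6: +1 fires, +2 burnt (F count now 1)
Step 7: +1 fires, +1 burnt (F count now 1)
Step 8: +2 fires, +1 burnt (F count now 2)
Step 9: +0 fires, +2 burnt (F count now 0)
Fire out after step 9
Initially T: 19, now '.': 28
Total burnt (originally-T cells now '.'): 17

Answer: 17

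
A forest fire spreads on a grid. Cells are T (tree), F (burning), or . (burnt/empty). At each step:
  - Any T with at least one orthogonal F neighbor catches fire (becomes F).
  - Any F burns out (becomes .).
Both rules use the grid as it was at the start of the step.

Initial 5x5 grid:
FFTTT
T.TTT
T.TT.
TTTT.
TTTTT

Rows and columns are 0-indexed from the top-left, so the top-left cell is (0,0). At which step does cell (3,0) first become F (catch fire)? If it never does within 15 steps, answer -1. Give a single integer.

Step 1: cell (3,0)='T' (+2 fires, +2 burnt)
Step 2: cell (3,0)='T' (+3 fires, +2 burnt)
Step 3: cell (3,0)='F' (+4 fires, +3 burnt)
  -> target ignites at step 3
Step 4: cell (3,0)='.' (+5 fires, +4 burnt)
Step 5: cell (3,0)='.' (+3 fires, +5 burnt)
Step 6: cell (3,0)='.' (+1 fires, +3 burnt)
Step 7: cell (3,0)='.' (+1 fires, +1 burnt)
Step 8: cell (3,0)='.' (+0 fires, +1 burnt)
  fire out at step 8

3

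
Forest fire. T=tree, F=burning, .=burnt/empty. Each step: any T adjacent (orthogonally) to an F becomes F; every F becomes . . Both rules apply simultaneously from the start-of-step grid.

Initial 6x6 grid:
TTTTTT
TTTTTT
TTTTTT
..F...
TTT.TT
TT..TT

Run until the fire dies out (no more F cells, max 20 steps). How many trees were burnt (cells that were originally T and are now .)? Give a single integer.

Answer: 23

Derivation:
Step 1: +2 fires, +1 burnt (F count now 2)
Step 2: +4 fires, +2 burnt (F count now 4)
Step 3: +7 fires, +4 burnt (F count now 7)
Step 4: +6 fires, +7 burnt (F count now 6)
Step 5: +3 fires, +6 burnt (F count now 3)
Step 6: +1 fires, +3 burnt (F count now 1)
Step 7: +0 fires, +1 burnt (F count now 0)
Fire out after step 7
Initially T: 27, now '.': 32
Total burnt (originally-T cells now '.'): 23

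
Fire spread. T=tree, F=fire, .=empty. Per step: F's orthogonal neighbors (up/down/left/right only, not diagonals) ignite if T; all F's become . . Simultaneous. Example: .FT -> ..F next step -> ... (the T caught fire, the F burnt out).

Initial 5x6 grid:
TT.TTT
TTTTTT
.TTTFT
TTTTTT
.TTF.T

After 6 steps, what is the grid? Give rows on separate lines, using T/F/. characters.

Step 1: 6 trees catch fire, 2 burn out
  TT.TTT
  TTTTFT
  .TTF.F
  TTTFFT
  .TF..T
Step 2: 7 trees catch fire, 6 burn out
  TT.TFT
  TTTF.F
  .TF...
  TTF..F
  .F...T
Step 3: 6 trees catch fire, 7 burn out
  TT.F.F
  TTF...
  .F....
  TF....
  .....F
Step 4: 2 trees catch fire, 6 burn out
  TT....
  TF....
  ......
  F.....
  ......
Step 5: 2 trees catch fire, 2 burn out
  TF....
  F.....
  ......
  ......
  ......
Step 6: 1 trees catch fire, 2 burn out
  F.....
  ......
  ......
  ......
  ......

F.....
......
......
......
......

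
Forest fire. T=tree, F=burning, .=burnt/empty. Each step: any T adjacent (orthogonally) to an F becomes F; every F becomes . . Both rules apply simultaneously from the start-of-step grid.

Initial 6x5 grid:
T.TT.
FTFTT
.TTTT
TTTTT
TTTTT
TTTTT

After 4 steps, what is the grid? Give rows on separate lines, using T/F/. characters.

Step 1: 5 trees catch fire, 2 burn out
  F.FT.
  .F.FT
  .TFTT
  TTTTT
  TTTTT
  TTTTT
Step 2: 5 trees catch fire, 5 burn out
  ...F.
  ....F
  .F.FT
  TTFTT
  TTTTT
  TTTTT
Step 3: 4 trees catch fire, 5 burn out
  .....
  .....
  ....F
  TF.FT
  TTFTT
  TTTTT
Step 4: 5 trees catch fire, 4 burn out
  .....
  .....
  .....
  F...F
  TF.FT
  TTFTT

.....
.....
.....
F...F
TF.FT
TTFTT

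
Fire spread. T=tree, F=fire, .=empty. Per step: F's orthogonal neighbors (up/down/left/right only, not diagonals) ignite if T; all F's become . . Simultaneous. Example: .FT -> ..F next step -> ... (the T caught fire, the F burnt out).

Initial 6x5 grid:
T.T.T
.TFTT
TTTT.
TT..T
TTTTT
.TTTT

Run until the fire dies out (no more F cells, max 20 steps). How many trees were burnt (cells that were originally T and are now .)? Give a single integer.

Answer: 21

Derivation:
Step 1: +4 fires, +1 burnt (F count now 4)
Step 2: +3 fires, +4 burnt (F count now 3)
Step 3: +3 fires, +3 burnt (F count now 3)
Step 4: +2 fires, +3 burnt (F count now 2)
Step 5: +3 fires, +2 burnt (F count now 3)
Step 6: +2 fires, +3 burnt (F count now 2)
Step 7: +2 fires, +2 burnt (F count now 2)
Step 8: +2 fires, +2 burnt (F count now 2)
Step 9: +0 fires, +2 burnt (F count now 0)
Fire out after step 9
Initially T: 22, now '.': 29
Total burnt (originally-T cells now '.'): 21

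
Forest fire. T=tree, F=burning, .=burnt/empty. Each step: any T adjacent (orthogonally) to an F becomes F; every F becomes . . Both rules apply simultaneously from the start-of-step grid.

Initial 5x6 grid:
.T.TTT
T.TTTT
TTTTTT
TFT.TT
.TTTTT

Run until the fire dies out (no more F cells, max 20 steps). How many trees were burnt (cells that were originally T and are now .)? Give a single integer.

Answer: 23

Derivation:
Step 1: +4 fires, +1 burnt (F count now 4)
Step 2: +3 fires, +4 burnt (F count now 3)
Step 3: +4 fires, +3 burnt (F count now 4)
Step 4: +3 fires, +4 burnt (F count now 3)
Step 5: +5 fires, +3 burnt (F count now 5)
Step 6: +3 fires, +5 burnt (F count now 3)
Step 7: +1 fires, +3 burnt (F count now 1)
Step 8: +0 fires, +1 burnt (F count now 0)
Fire out after step 8
Initially T: 24, now '.': 29
Total burnt (originally-T cells now '.'): 23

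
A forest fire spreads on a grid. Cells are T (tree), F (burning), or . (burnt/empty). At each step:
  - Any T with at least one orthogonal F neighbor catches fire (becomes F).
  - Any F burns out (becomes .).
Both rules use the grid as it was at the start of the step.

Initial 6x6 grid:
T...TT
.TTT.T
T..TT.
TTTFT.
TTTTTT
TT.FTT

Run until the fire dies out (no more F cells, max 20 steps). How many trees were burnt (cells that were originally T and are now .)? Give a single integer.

Answer: 20

Derivation:
Step 1: +5 fires, +2 burnt (F count now 5)
Step 2: +6 fires, +5 burnt (F count now 6)
Step 3: +4 fires, +6 burnt (F count now 4)
Step 4: +4 fires, +4 burnt (F count now 4)
Step 5: +1 fires, +4 burnt (F count now 1)
Step 6: +0 fires, +1 burnt (F count now 0)
Fire out after step 6
Initially T: 24, now '.': 32
Total burnt (originally-T cells now '.'): 20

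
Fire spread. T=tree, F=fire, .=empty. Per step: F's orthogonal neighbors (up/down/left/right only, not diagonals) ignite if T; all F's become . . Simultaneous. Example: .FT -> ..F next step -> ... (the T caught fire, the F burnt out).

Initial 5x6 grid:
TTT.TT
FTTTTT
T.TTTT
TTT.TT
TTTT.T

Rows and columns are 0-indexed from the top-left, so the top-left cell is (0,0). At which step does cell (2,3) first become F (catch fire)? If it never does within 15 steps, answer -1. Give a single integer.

Step 1: cell (2,3)='T' (+3 fires, +1 burnt)
Step 2: cell (2,3)='T' (+3 fires, +3 burnt)
Step 3: cell (2,3)='T' (+5 fires, +3 burnt)
Step 4: cell (2,3)='F' (+4 fires, +5 burnt)
  -> target ignites at step 4
Step 5: cell (2,3)='.' (+4 fires, +4 burnt)
Step 6: cell (2,3)='.' (+4 fires, +4 burnt)
Step 7: cell (2,3)='.' (+1 fires, +4 burnt)
Step 8: cell (2,3)='.' (+1 fires, +1 burnt)
Step 9: cell (2,3)='.' (+0 fires, +1 burnt)
  fire out at step 9

4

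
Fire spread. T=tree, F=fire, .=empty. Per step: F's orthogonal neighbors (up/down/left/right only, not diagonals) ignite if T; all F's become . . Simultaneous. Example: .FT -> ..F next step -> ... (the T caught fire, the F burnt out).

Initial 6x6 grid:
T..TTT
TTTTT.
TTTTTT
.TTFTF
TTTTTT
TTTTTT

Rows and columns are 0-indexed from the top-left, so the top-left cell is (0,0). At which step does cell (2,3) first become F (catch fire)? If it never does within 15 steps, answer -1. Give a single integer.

Step 1: cell (2,3)='F' (+6 fires, +2 burnt)
  -> target ignites at step 1
Step 2: cell (2,3)='.' (+8 fires, +6 burnt)
Step 3: cell (2,3)='.' (+7 fires, +8 burnt)
Step 4: cell (2,3)='.' (+5 fires, +7 burnt)
Step 5: cell (2,3)='.' (+3 fires, +5 burnt)
Step 6: cell (2,3)='.' (+1 fires, +3 burnt)
Step 7: cell (2,3)='.' (+0 fires, +1 burnt)
  fire out at step 7

1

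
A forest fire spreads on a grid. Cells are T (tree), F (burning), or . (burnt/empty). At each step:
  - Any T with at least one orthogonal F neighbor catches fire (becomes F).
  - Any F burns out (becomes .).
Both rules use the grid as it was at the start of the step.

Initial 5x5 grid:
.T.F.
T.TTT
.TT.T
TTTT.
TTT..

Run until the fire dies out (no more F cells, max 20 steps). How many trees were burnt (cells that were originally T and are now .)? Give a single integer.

Step 1: +1 fires, +1 burnt (F count now 1)
Step 2: +2 fires, +1 burnt (F count now 2)
Step 3: +2 fires, +2 burnt (F count now 2)
Step 4: +2 fires, +2 burnt (F count now 2)
Step 5: +3 fires, +2 burnt (F count now 3)
Step 6: +2 fires, +3 burnt (F count now 2)
Step 7: +1 fires, +2 burnt (F count now 1)
Step 8: +0 fires, +1 burnt (F count now 0)
Fire out after step 8
Initially T: 15, now '.': 23
Total burnt (originally-T cells now '.'): 13

Answer: 13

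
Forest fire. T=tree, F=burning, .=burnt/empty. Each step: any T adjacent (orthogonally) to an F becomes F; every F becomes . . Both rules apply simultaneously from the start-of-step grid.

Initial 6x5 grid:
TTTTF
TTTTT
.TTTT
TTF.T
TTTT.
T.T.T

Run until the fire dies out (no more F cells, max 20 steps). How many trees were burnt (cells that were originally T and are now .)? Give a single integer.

Answer: 22

Derivation:
Step 1: +5 fires, +2 burnt (F count now 5)
Step 2: +10 fires, +5 burnt (F count now 10)
Step 3: +4 fires, +10 burnt (F count now 4)
Step 4: +3 fires, +4 burnt (F count now 3)
Step 5: +0 fires, +3 burnt (F count now 0)
Fire out after step 5
Initially T: 23, now '.': 29
Total burnt (originally-T cells now '.'): 22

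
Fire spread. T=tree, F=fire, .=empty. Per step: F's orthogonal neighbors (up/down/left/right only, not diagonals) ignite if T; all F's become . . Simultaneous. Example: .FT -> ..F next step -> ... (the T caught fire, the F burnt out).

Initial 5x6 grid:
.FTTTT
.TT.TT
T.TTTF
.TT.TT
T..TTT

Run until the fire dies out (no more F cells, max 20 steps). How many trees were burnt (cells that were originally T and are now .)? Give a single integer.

Answer: 18

Derivation:
Step 1: +5 fires, +2 burnt (F count now 5)
Step 2: +7 fires, +5 burnt (F count now 7)
Step 3: +3 fires, +7 burnt (F count now 3)
Step 4: +2 fires, +3 burnt (F count now 2)
Step 5: +1 fires, +2 burnt (F count now 1)
Step 6: +0 fires, +1 burnt (F count now 0)
Fire out after step 6
Initially T: 20, now '.': 28
Total burnt (originally-T cells now '.'): 18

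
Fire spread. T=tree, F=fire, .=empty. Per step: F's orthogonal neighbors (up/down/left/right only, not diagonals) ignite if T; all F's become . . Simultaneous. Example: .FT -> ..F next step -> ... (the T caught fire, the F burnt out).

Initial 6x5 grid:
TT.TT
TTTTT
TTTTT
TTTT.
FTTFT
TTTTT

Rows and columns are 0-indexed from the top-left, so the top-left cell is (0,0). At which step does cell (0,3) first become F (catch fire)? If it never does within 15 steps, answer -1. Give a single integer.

Step 1: cell (0,3)='T' (+7 fires, +2 burnt)
Step 2: cell (0,3)='T' (+7 fires, +7 burnt)
Step 3: cell (0,3)='T' (+5 fires, +7 burnt)
Step 4: cell (0,3)='F' (+5 fires, +5 burnt)
  -> target ignites at step 4
Step 5: cell (0,3)='.' (+2 fires, +5 burnt)
Step 6: cell (0,3)='.' (+0 fires, +2 burnt)
  fire out at step 6

4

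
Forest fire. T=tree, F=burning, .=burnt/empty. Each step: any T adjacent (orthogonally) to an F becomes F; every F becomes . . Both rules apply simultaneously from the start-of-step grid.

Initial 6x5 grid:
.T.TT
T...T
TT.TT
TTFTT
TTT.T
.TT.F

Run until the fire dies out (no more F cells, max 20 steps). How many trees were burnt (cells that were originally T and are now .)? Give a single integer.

Answer: 18

Derivation:
Step 1: +4 fires, +2 burnt (F count now 4)
Step 2: +6 fires, +4 burnt (F count now 6)
Step 3: +4 fires, +6 burnt (F count now 4)
Step 4: +2 fires, +4 burnt (F count now 2)
Step 5: +1 fires, +2 burnt (F count now 1)
Step 6: +1 fires, +1 burnt (F count now 1)
Step 7: +0 fires, +1 burnt (F count now 0)
Fire out after step 7
Initially T: 19, now '.': 29
Total burnt (originally-T cells now '.'): 18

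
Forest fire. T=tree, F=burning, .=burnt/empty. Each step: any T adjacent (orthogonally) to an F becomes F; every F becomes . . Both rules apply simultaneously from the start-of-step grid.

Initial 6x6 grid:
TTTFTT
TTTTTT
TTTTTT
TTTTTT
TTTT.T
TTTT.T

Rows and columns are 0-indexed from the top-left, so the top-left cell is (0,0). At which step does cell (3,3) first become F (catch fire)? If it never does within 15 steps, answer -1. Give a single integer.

Step 1: cell (3,3)='T' (+3 fires, +1 burnt)
Step 2: cell (3,3)='T' (+5 fires, +3 burnt)
Step 3: cell (3,3)='F' (+6 fires, +5 burnt)
  -> target ignites at step 3
Step 4: cell (3,3)='.' (+6 fires, +6 burnt)
Step 5: cell (3,3)='.' (+5 fires, +6 burnt)
Step 6: cell (3,3)='.' (+4 fires, +5 burnt)
Step 7: cell (3,3)='.' (+3 fires, +4 burnt)
Step 8: cell (3,3)='.' (+1 fires, +3 burnt)
Step 9: cell (3,3)='.' (+0 fires, +1 burnt)
  fire out at step 9

3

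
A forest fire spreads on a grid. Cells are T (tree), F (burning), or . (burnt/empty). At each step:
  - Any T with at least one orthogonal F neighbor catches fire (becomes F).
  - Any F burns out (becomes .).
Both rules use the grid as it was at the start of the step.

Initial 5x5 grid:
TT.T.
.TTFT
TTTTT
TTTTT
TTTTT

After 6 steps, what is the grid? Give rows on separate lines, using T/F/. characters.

Step 1: 4 trees catch fire, 1 burn out
  TT.F.
  .TF.F
  TTTFT
  TTTTT
  TTTTT
Step 2: 4 trees catch fire, 4 burn out
  TT...
  .F...
  TTF.F
  TTTFT
  TTTTT
Step 3: 5 trees catch fire, 4 burn out
  TF...
  .....
  TF...
  TTF.F
  TTTFT
Step 4: 5 trees catch fire, 5 burn out
  F....
  .....
  F....
  TF...
  TTF.F
Step 5: 2 trees catch fire, 5 burn out
  .....
  .....
  .....
  F....
  TF...
Step 6: 1 trees catch fire, 2 burn out
  .....
  .....
  .....
  .....
  F....

.....
.....
.....
.....
F....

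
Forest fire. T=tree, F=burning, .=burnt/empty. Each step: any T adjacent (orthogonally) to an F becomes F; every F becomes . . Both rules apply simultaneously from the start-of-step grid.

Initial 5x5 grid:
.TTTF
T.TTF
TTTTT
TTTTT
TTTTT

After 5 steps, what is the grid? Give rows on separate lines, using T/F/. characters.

Step 1: 3 trees catch fire, 2 burn out
  .TTF.
  T.TF.
  TTTTF
  TTTTT
  TTTTT
Step 2: 4 trees catch fire, 3 burn out
  .TF..
  T.F..
  TTTF.
  TTTTF
  TTTTT
Step 3: 4 trees catch fire, 4 burn out
  .F...
  T....
  TTF..
  TTTF.
  TTTTF
Step 4: 3 trees catch fire, 4 burn out
  .....
  T....
  TF...
  TTF..
  TTTF.
Step 5: 3 trees catch fire, 3 burn out
  .....
  T....
  F....
  TF...
  TTF..

.....
T....
F....
TF...
TTF..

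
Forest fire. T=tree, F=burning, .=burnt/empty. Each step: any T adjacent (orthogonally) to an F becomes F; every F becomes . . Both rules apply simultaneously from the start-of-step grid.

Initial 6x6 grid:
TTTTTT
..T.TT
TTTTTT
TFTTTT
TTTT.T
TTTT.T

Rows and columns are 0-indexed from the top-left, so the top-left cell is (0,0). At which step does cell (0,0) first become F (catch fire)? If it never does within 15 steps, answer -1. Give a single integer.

Step 1: cell (0,0)='T' (+4 fires, +1 burnt)
Step 2: cell (0,0)='T' (+6 fires, +4 burnt)
Step 3: cell (0,0)='T' (+6 fires, +6 burnt)
Step 4: cell (0,0)='T' (+4 fires, +6 burnt)
Step 5: cell (0,0)='T' (+5 fires, +4 burnt)
Step 6: cell (0,0)='F' (+4 fires, +5 burnt)
  -> target ignites at step 6
Step 7: cell (0,0)='.' (+1 fires, +4 burnt)
Step 8: cell (0,0)='.' (+0 fires, +1 burnt)
  fire out at step 8

6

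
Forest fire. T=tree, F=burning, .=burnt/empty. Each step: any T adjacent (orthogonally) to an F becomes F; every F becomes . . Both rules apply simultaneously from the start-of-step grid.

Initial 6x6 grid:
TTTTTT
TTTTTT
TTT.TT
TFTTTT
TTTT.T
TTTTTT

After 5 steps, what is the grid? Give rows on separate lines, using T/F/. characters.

Step 1: 4 trees catch fire, 1 burn out
  TTTTTT
  TTTTTT
  TFT.TT
  F.FTTT
  TFTT.T
  TTTTTT
Step 2: 7 trees catch fire, 4 burn out
  TTTTTT
  TFTTTT
  F.F.TT
  ...FTT
  F.FT.T
  TFTTTT
Step 3: 7 trees catch fire, 7 burn out
  TFTTTT
  F.FTTT
  ....TT
  ....FT
  ...F.T
  F.FTTT
Step 4: 6 trees catch fire, 7 burn out
  F.FTTT
  ...FTT
  ....FT
  .....F
  .....T
  ...FTT
Step 5: 5 trees catch fire, 6 burn out
  ...FTT
  ....FT
  .....F
  ......
  .....F
  ....FT

...FTT
....FT
.....F
......
.....F
....FT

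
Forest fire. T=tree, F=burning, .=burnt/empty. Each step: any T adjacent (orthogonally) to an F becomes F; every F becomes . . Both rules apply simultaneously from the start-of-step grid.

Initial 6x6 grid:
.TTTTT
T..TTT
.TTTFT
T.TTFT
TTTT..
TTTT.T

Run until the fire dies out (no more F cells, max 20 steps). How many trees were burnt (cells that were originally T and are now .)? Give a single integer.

Step 1: +5 fires, +2 burnt (F count now 5)
Step 2: +6 fires, +5 burnt (F count now 6)
Step 3: +5 fires, +6 burnt (F count now 5)
Step 4: +3 fires, +5 burnt (F count now 3)
Step 5: +3 fires, +3 burnt (F count now 3)
Step 6: +2 fires, +3 burnt (F count now 2)
Step 7: +0 fires, +2 burnt (F count now 0)
Fire out after step 7
Initially T: 26, now '.': 34
Total burnt (originally-T cells now '.'): 24

Answer: 24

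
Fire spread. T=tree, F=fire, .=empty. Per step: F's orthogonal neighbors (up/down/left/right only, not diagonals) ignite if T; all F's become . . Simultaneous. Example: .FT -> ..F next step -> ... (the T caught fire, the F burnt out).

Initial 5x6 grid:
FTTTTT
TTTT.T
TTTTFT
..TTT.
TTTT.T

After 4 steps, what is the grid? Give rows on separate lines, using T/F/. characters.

Step 1: 5 trees catch fire, 2 burn out
  .FTTTT
  FTTT.T
  TTTF.F
  ..TTF.
  TTTT.T
Step 2: 7 trees catch fire, 5 burn out
  ..FTTT
  .FTF.F
  FTF...
  ..TF..
  TTTT.T
Step 3: 6 trees catch fire, 7 burn out
  ...FTF
  ..F...
  .F....
  ..F...
  TTTF.T
Step 4: 2 trees catch fire, 6 burn out
  ....F.
  ......
  ......
  ......
  TTF..T

....F.
......
......
......
TTF..T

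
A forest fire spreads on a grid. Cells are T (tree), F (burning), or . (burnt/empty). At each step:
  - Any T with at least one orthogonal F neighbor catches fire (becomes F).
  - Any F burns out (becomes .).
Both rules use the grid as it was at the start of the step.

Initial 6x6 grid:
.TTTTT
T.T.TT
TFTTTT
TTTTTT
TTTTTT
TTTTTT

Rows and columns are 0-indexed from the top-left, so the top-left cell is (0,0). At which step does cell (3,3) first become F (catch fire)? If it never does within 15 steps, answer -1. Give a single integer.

Step 1: cell (3,3)='T' (+3 fires, +1 burnt)
Step 2: cell (3,3)='T' (+6 fires, +3 burnt)
Step 3: cell (3,3)='F' (+6 fires, +6 burnt)
  -> target ignites at step 3
Step 4: cell (3,3)='.' (+8 fires, +6 burnt)
Step 5: cell (3,3)='.' (+5 fires, +8 burnt)
Step 6: cell (3,3)='.' (+3 fires, +5 burnt)
Step 7: cell (3,3)='.' (+1 fires, +3 burnt)
Step 8: cell (3,3)='.' (+0 fires, +1 burnt)
  fire out at step 8

3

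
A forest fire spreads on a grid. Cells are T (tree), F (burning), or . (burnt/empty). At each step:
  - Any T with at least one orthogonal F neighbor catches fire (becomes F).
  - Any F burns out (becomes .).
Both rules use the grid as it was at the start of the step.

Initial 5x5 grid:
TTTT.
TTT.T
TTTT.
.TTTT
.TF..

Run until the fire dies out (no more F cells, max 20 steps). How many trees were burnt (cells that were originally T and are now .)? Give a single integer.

Answer: 16

Derivation:
Step 1: +2 fires, +1 burnt (F count now 2)
Step 2: +3 fires, +2 burnt (F count now 3)
Step 3: +4 fires, +3 burnt (F count now 4)
Step 4: +3 fires, +4 burnt (F count now 3)
Step 5: +3 fires, +3 burnt (F count now 3)
Step 6: +1 fires, +3 burnt (F count now 1)
Step 7: +0 fires, +1 burnt (F count now 0)
Fire out after step 7
Initially T: 17, now '.': 24
Total burnt (originally-T cells now '.'): 16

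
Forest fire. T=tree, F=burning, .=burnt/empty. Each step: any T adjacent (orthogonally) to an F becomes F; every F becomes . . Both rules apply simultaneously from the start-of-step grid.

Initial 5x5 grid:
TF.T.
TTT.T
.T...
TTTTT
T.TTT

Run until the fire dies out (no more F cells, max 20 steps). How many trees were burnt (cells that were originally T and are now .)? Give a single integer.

Answer: 14

Derivation:
Step 1: +2 fires, +1 burnt (F count now 2)
Step 2: +3 fires, +2 burnt (F count now 3)
Step 3: +1 fires, +3 burnt (F count now 1)
Step 4: +2 fires, +1 burnt (F count now 2)
Step 5: +3 fires, +2 burnt (F count now 3)
Step 6: +2 fires, +3 burnt (F count now 2)
Step 7: +1 fires, +2 burnt (F count now 1)
Step 8: +0 fires, +1 burnt (F count now 0)
Fire out after step 8
Initially T: 16, now '.': 23
Total burnt (originally-T cells now '.'): 14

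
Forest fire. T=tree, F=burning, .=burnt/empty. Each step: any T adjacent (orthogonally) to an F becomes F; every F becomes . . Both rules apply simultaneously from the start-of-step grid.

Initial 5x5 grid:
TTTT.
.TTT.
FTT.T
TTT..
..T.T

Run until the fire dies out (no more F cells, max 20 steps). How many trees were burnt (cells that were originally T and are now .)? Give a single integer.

Step 1: +2 fires, +1 burnt (F count now 2)
Step 2: +3 fires, +2 burnt (F count now 3)
Step 3: +3 fires, +3 burnt (F count now 3)
Step 4: +4 fires, +3 burnt (F count now 4)
Step 5: +1 fires, +4 burnt (F count now 1)
Step 6: +0 fires, +1 burnt (F count now 0)
Fire out after step 6
Initially T: 15, now '.': 23
Total burnt (originally-T cells now '.'): 13

Answer: 13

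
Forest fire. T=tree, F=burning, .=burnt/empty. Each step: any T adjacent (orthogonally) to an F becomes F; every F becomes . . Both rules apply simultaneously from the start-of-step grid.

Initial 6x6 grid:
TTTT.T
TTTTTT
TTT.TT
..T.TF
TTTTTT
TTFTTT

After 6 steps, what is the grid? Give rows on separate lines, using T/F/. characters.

Step 1: 6 trees catch fire, 2 burn out
  TTTT.T
  TTTTTT
  TTT.TF
  ..T.F.
  TTFTTF
  TF.FTT
Step 2: 9 trees catch fire, 6 burn out
  TTTT.T
  TTTTTF
  TTT.F.
  ..F...
  TF.FF.
  F...FF
Step 3: 4 trees catch fire, 9 burn out
  TTTT.F
  TTTTF.
  TTF...
  ......
  F.....
  ......
Step 4: 3 trees catch fire, 4 burn out
  TTTT..
  TTFF..
  TF....
  ......
  ......
  ......
Step 5: 4 trees catch fire, 3 burn out
  TTFF..
  TF....
  F.....
  ......
  ......
  ......
Step 6: 2 trees catch fire, 4 burn out
  TF....
  F.....
  ......
  ......
  ......
  ......

TF....
F.....
......
......
......
......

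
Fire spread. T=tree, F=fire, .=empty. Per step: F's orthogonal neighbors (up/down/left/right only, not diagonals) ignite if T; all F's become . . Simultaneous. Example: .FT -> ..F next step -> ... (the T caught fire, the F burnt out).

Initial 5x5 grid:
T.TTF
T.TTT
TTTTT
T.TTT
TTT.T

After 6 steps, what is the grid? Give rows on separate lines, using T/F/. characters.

Step 1: 2 trees catch fire, 1 burn out
  T.TF.
  T.TTF
  TTTTT
  T.TTT
  TTT.T
Step 2: 3 trees catch fire, 2 burn out
  T.F..
  T.TF.
  TTTTF
  T.TTT
  TTT.T
Step 3: 3 trees catch fire, 3 burn out
  T....
  T.F..
  TTTF.
  T.TTF
  TTT.T
Step 4: 3 trees catch fire, 3 burn out
  T....
  T....
  TTF..
  T.TF.
  TTT.F
Step 5: 2 trees catch fire, 3 burn out
  T....
  T....
  TF...
  T.F..
  TTT..
Step 6: 2 trees catch fire, 2 burn out
  T....
  T....
  F....
  T....
  TTF..

T....
T....
F....
T....
TTF..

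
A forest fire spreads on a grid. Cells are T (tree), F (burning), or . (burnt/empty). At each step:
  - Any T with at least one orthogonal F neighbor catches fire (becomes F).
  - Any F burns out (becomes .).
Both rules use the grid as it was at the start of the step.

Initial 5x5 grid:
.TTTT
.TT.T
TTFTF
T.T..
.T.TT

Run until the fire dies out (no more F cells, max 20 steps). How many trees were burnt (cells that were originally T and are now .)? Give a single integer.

Answer: 12

Derivation:
Step 1: +5 fires, +2 burnt (F count now 5)
Step 2: +4 fires, +5 burnt (F count now 4)
Step 3: +3 fires, +4 burnt (F count now 3)
Step 4: +0 fires, +3 burnt (F count now 0)
Fire out after step 4
Initially T: 15, now '.': 22
Total burnt (originally-T cells now '.'): 12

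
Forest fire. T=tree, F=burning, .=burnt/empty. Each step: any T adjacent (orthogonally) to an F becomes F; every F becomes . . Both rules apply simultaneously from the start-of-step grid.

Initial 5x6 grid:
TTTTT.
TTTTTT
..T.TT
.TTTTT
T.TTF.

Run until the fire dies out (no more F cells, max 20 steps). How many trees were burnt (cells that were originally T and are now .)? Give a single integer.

Step 1: +2 fires, +1 burnt (F count now 2)
Step 2: +4 fires, +2 burnt (F count now 4)
Step 3: +3 fires, +4 burnt (F count now 3)
Step 4: +5 fires, +3 burnt (F count now 5)
Step 5: +2 fires, +5 burnt (F count now 2)
Step 6: +2 fires, +2 burnt (F count now 2)
Step 7: +2 fires, +2 burnt (F count now 2)
Step 8: +1 fires, +2 burnt (F count now 1)
Step 9: +0 fires, +1 burnt (F count now 0)
Fire out after step 9
Initially T: 22, now '.': 29
Total burnt (originally-T cells now '.'): 21

Answer: 21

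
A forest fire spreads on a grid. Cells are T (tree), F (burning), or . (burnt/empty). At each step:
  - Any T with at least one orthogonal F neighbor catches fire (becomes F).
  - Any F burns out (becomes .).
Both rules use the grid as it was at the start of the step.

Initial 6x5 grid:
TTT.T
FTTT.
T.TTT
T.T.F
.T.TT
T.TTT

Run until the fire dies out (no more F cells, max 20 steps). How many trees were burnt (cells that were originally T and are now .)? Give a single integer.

Step 1: +5 fires, +2 burnt (F count now 5)
Step 2: +6 fires, +5 burnt (F count now 6)
Step 3: +4 fires, +6 burnt (F count now 4)
Step 4: +2 fires, +4 burnt (F count now 2)
Step 5: +0 fires, +2 burnt (F count now 0)
Fire out after step 5
Initially T: 20, now '.': 27
Total burnt (originally-T cells now '.'): 17

Answer: 17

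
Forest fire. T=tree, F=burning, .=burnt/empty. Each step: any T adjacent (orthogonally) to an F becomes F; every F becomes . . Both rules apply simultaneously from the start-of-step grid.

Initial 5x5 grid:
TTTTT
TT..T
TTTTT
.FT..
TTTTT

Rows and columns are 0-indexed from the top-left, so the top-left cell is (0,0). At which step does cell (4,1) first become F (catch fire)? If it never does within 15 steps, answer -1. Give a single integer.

Step 1: cell (4,1)='F' (+3 fires, +1 burnt)
  -> target ignites at step 1
Step 2: cell (4,1)='.' (+5 fires, +3 burnt)
Step 3: cell (4,1)='.' (+4 fires, +5 burnt)
Step 4: cell (4,1)='.' (+4 fires, +4 burnt)
Step 5: cell (4,1)='.' (+2 fires, +4 burnt)
Step 6: cell (4,1)='.' (+1 fires, +2 burnt)
Step 7: cell (4,1)='.' (+0 fires, +1 burnt)
  fire out at step 7

1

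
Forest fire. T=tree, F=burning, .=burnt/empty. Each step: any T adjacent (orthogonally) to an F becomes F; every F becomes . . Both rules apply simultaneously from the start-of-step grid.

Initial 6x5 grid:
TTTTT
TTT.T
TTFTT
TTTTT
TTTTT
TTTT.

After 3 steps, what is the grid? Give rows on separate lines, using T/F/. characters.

Step 1: 4 trees catch fire, 1 burn out
  TTTTT
  TTF.T
  TF.FT
  TTFTT
  TTTTT
  TTTT.
Step 2: 7 trees catch fire, 4 burn out
  TTFTT
  TF..T
  F...F
  TF.FT
  TTFTT
  TTTT.
Step 3: 9 trees catch fire, 7 burn out
  TF.FT
  F...F
  .....
  F...F
  TF.FT
  TTFT.

TF.FT
F...F
.....
F...F
TF.FT
TTFT.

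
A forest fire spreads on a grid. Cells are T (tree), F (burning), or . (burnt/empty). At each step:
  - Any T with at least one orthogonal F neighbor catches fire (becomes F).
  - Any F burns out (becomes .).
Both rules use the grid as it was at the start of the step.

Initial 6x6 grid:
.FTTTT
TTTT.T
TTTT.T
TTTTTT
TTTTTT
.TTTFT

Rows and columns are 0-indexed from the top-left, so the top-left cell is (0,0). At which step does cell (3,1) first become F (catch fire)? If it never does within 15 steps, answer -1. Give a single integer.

Step 1: cell (3,1)='T' (+5 fires, +2 burnt)
Step 2: cell (3,1)='T' (+8 fires, +5 burnt)
Step 3: cell (3,1)='F' (+9 fires, +8 burnt)
  -> target ignites at step 3
Step 4: cell (3,1)='.' (+6 fires, +9 burnt)
Step 5: cell (3,1)='.' (+2 fires, +6 burnt)
Step 6: cell (3,1)='.' (+0 fires, +2 burnt)
  fire out at step 6

3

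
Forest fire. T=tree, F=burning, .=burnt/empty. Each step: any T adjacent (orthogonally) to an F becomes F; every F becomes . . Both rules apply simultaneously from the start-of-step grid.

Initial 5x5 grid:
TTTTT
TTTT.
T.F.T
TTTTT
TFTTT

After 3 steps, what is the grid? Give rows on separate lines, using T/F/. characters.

Step 1: 5 trees catch fire, 2 burn out
  TTTTT
  TTFT.
  T...T
  TFFTT
  F.FTT
Step 2: 6 trees catch fire, 5 burn out
  TTFTT
  TF.F.
  T...T
  F..FT
  ...FT
Step 3: 6 trees catch fire, 6 burn out
  TF.FT
  F....
  F...T
  ....F
  ....F

TF.FT
F....
F...T
....F
....F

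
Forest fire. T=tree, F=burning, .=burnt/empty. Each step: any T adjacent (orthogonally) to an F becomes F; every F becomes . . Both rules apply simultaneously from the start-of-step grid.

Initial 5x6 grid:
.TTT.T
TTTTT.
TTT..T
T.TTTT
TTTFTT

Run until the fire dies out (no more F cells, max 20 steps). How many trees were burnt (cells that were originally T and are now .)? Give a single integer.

Step 1: +3 fires, +1 burnt (F count now 3)
Step 2: +4 fires, +3 burnt (F count now 4)
Step 3: +3 fires, +4 burnt (F count now 3)
Step 4: +4 fires, +3 burnt (F count now 4)
Step 5: +4 fires, +4 burnt (F count now 4)
Step 6: +4 fires, +4 burnt (F count now 4)
Step 7: +0 fires, +4 burnt (F count now 0)
Fire out after step 7
Initially T: 23, now '.': 29
Total burnt (originally-T cells now '.'): 22

Answer: 22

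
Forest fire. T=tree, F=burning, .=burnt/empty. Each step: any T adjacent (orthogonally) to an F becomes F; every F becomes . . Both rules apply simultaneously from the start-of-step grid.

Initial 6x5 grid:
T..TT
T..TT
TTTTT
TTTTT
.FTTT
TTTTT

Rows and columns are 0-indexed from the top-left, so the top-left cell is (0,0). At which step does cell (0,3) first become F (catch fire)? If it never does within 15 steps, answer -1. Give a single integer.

Step 1: cell (0,3)='T' (+3 fires, +1 burnt)
Step 2: cell (0,3)='T' (+6 fires, +3 burnt)
Step 3: cell (0,3)='T' (+5 fires, +6 burnt)
Step 4: cell (0,3)='T' (+4 fires, +5 burnt)
Step 5: cell (0,3)='T' (+3 fires, +4 burnt)
Step 6: cell (0,3)='F' (+2 fires, +3 burnt)
  -> target ignites at step 6
Step 7: cell (0,3)='.' (+1 fires, +2 burnt)
Step 8: cell (0,3)='.' (+0 fires, +1 burnt)
  fire out at step 8

6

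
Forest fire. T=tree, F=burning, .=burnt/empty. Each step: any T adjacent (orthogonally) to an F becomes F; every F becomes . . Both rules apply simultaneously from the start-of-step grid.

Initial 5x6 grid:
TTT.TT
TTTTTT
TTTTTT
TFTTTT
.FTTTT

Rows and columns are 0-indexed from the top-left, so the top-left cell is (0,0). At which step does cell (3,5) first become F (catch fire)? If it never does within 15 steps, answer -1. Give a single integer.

Step 1: cell (3,5)='T' (+4 fires, +2 burnt)
Step 2: cell (3,5)='T' (+5 fires, +4 burnt)
Step 3: cell (3,5)='T' (+6 fires, +5 burnt)
Step 4: cell (3,5)='F' (+6 fires, +6 burnt)
  -> target ignites at step 4
Step 5: cell (3,5)='.' (+2 fires, +6 burnt)
Step 6: cell (3,5)='.' (+2 fires, +2 burnt)
Step 7: cell (3,5)='.' (+1 fires, +2 burnt)
Step 8: cell (3,5)='.' (+0 fires, +1 burnt)
  fire out at step 8

4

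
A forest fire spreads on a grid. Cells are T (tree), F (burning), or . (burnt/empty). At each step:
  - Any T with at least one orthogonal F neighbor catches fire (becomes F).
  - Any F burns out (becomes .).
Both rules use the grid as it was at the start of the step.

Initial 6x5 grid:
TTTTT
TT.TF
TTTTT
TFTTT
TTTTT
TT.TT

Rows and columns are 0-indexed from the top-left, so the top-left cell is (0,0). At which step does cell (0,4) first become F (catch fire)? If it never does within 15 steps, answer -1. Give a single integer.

Step 1: cell (0,4)='F' (+7 fires, +2 burnt)
  -> target ignites at step 1
Step 2: cell (0,4)='.' (+10 fires, +7 burnt)
Step 3: cell (0,4)='.' (+6 fires, +10 burnt)
Step 4: cell (0,4)='.' (+3 fires, +6 burnt)
Step 5: cell (0,4)='.' (+0 fires, +3 burnt)
  fire out at step 5

1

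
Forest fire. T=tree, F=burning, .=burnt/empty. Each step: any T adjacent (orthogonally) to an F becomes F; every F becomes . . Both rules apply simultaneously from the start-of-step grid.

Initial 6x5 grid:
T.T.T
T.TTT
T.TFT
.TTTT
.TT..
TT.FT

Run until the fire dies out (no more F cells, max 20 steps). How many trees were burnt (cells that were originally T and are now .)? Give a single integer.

Answer: 16

Derivation:
Step 1: +5 fires, +2 burnt (F count now 5)
Step 2: +4 fires, +5 burnt (F count now 4)
Step 3: +4 fires, +4 burnt (F count now 4)
Step 4: +1 fires, +4 burnt (F count now 1)
Step 5: +1 fires, +1 burnt (F count now 1)
Step 6: +1 fires, +1 burnt (F count now 1)
Step 7: +0 fires, +1 burnt (F count now 0)
Fire out after step 7
Initially T: 19, now '.': 27
Total burnt (originally-T cells now '.'): 16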